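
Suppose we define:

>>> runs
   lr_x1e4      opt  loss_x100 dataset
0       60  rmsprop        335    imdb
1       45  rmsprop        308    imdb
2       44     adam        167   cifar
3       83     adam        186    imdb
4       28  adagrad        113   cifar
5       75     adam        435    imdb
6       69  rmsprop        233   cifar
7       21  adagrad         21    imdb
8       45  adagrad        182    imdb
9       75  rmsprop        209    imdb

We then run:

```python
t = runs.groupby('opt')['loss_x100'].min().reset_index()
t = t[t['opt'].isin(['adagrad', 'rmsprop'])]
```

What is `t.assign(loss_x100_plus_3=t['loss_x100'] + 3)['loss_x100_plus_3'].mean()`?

118.0

group by opt, min of loss_x100:
opt
adagrad     21
adam       167
rmsprop    209
Name: loss_x100, dtype: int64
reset_index():
       opt  loss_x100
0  adagrad         21
1     adam        167
2  rmsprop        209
filter rows where opt in ['adagrad', 'rmsprop']:
       opt  loss_x100
0  adagrad         21
2  rmsprop        209
add column loss_x100_plus_3 = t['loss_x100'] + 3:
       opt  loss_x100  loss_x100_plus_3
0  adagrad         21                24
2  rmsprop        209               212
Then the mean of column 'loss_x100_plus_3': 118.0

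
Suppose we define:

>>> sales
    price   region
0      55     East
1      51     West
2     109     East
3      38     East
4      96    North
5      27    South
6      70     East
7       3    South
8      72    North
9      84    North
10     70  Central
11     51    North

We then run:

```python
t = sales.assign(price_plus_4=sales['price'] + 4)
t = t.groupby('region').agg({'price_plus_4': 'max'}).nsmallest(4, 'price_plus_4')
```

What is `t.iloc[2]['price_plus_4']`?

add column price_plus_4 = sales['price'] + 4:
    price   region  price_plus_4
0      55     East            59
1      51     West            55
2     109     East           113
3      38     East            42
4      96    North           100
5      27    South            31
6      70     East            74
7       3    South             7
8      72    North            76
9      84    North            88
10     70  Central            74
11     51    North            55
group by region, max of price_plus_4:
         price_plus_4
region               
Central            74
East              113
North             100
South              31
West               55
take 4 rows with smallest price_plus_4:
         price_plus_4
region               
South              31
West               55
Central            74
North             100

74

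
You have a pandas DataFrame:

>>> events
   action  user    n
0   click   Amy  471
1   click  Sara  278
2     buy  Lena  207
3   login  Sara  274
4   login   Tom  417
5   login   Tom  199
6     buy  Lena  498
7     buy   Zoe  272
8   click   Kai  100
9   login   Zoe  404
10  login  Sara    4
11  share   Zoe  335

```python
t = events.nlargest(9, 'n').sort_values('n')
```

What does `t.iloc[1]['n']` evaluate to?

272

take 9 rows with largest n:
   action  user    n
6     buy  Lena  498
0   click   Amy  471
4   login   Tom  417
9   login   Zoe  404
11  share   Zoe  335
1   click  Sara  278
3   login  Sara  274
7     buy   Zoe  272
2     buy  Lena  207
sort by n:
   action  user    n
2     buy  Lena  207
7     buy   Zoe  272
3   login  Sara  274
1   click  Sara  278
11  share   Zoe  335
9   login   Zoe  404
4   login   Tom  417
0   click   Amy  471
6     buy  Lena  498
value at position 1, column 'n' → 272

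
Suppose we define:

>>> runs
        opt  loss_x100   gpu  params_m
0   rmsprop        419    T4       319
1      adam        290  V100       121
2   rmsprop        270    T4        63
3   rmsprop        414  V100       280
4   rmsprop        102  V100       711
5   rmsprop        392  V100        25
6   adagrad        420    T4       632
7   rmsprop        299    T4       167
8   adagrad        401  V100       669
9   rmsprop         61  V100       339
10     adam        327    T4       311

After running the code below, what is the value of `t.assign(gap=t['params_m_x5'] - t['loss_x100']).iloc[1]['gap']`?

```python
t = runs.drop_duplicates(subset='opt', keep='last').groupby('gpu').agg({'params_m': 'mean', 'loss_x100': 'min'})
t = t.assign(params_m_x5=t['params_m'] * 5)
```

drop duplicate opt (keep=last):
        opt  loss_x100   gpu  params_m
8   adagrad        401  V100       669
9   rmsprop         61  V100       339
10     adam        327    T4       311
group by gpu: mean(params_m), min(loss_x100):
      params_m  loss_x100
gpu                      
T4       311.0        327
V100     504.0         61
add column params_m_x5 = t['params_m'] * 5:
      params_m  loss_x100  params_m_x5
gpu                                   
T4       311.0        327       1555.0
V100     504.0         61       2520.0
add column gap = t['params_m_x5'] - t['loss_x100']:
      params_m  loss_x100  params_m_x5     gap
gpu                                           
T4       311.0        327       1555.0  1228.0
V100     504.0         61       2520.0  2459.0

2459.0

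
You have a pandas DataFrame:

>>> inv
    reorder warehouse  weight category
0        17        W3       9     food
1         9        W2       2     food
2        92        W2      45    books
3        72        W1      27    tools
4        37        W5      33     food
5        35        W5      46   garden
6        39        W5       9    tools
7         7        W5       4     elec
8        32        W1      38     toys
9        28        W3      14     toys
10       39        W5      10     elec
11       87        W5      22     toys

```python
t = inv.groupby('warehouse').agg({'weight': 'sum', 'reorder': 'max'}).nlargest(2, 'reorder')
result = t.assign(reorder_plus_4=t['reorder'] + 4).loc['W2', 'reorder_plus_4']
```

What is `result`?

96

group by warehouse: sum(weight), max(reorder):
           weight  reorder
warehouse                 
W1             65       72
W2             47       92
W3             23       28
W5            124       87
take 2 rows with largest reorder:
           weight  reorder
warehouse                 
W2             47       92
W5            124       87
add column reorder_plus_4 = t['reorder'] + 4:
           weight  reorder  reorder_plus_4
warehouse                                 
W2             47       92              96
W5            124       87              91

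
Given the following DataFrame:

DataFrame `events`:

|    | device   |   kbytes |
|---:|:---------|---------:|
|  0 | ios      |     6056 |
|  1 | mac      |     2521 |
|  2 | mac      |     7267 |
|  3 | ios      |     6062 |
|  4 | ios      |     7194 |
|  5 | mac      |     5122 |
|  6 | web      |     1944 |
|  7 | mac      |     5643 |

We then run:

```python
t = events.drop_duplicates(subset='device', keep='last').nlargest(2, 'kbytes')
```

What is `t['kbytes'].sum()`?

12837

drop duplicate device (keep=last):
  device  kbytes
4    ios    7194
6    web    1944
7    mac    5643
take 2 rows with largest kbytes:
  device  kbytes
4    ios    7194
7    mac    5643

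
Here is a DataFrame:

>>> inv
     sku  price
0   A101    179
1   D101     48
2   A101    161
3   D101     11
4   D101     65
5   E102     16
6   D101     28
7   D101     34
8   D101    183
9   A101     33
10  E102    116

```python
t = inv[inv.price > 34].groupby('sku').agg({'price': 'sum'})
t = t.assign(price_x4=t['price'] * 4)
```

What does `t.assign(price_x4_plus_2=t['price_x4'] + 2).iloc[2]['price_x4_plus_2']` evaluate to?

filter rows where price > 34:
     sku  price
0   A101    179
1   D101     48
2   A101    161
4   D101     65
8   D101    183
10  E102    116
group by sku, sum of price:
      price
sku        
A101    340
D101    296
E102    116
add column price_x4 = t['price'] * 4:
      price  price_x4
sku                  
A101    340      1360
D101    296      1184
E102    116       464
add column price_x4_plus_2 = t['price_x4'] + 2:
      price  price_x4  price_x4_plus_2
sku                                   
A101    340      1360             1362
D101    296      1184             1186
E102    116       464              466

466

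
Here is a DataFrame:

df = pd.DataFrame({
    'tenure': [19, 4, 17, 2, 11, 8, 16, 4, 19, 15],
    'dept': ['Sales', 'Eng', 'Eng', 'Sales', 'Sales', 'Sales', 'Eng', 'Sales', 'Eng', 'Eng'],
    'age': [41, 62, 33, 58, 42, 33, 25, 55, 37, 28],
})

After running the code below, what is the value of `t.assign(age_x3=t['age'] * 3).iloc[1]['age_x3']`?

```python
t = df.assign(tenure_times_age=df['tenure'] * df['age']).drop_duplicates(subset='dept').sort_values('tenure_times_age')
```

123

add column tenure_times_age = df['tenure'] * df['age']:
   tenure   dept  age  tenure_times_age
0      19  Sales   41               779
1       4    Eng   62               248
2      17    Eng   33               561
3       2  Sales   58               116
4      11  Sales   42               462
5       8  Sales   33               264
6      16    Eng   25               400
7       4  Sales   55               220
8      19    Eng   37               703
9      15    Eng   28               420
drop duplicate dept (keep=first):
   tenure   dept  age  tenure_times_age
0      19  Sales   41               779
1       4    Eng   62               248
sort by tenure_times_age:
   tenure   dept  age  tenure_times_age
1       4    Eng   62               248
0      19  Sales   41               779
add column age_x3 = t['age'] * 3:
   tenure   dept  age  tenure_times_age  age_x3
1       4    Eng   62               248     186
0      19  Sales   41               779     123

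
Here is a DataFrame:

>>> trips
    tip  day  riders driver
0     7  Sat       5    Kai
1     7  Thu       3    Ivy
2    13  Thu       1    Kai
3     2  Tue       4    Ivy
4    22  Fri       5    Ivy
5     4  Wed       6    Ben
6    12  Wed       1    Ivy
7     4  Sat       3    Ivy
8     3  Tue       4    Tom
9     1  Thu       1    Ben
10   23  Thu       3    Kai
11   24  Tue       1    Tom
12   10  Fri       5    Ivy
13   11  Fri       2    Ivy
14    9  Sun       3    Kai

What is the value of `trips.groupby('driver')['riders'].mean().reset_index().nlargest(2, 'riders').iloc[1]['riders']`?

3.28571428571

group by driver, mean of riders:
driver
Ben    3.500000
Ivy    3.285714
Kai    3.000000
Tom    2.500000
Name: riders, dtype: float64
reset_index():
  driver    riders
0    Ben  3.500000
1    Ivy  3.285714
2    Kai  3.000000
3    Tom  2.500000
take 2 rows with largest riders:
  driver    riders
0    Ben  3.500000
1    Ivy  3.285714
The value at position 1, column 'riders' is 3.28571428571.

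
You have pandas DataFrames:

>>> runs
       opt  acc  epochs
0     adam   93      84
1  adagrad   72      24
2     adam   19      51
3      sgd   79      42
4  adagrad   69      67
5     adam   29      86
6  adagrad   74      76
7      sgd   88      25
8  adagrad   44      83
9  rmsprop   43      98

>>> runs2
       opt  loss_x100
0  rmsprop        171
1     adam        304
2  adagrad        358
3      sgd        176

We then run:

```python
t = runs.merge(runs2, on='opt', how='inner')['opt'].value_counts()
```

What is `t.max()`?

4

merge on 'opt' (how='inner') → 10 rows:
       opt  acc  epochs  loss_x100
0     adam   93      84        304
1  adagrad   72      24        358
2     adam   19      51        304
3      sgd   79      42        176
4  adagrad   69      67        358
5     adam   29      86        304
6  adagrad   74      76        358
7      sgd   88      25        176
8  adagrad   44      83        358
9  rmsprop   43      98        171
value_counts of opt:
opt
adagrad    4
adam       3
sgd        2
rmsprop    1
Name: count, dtype: int64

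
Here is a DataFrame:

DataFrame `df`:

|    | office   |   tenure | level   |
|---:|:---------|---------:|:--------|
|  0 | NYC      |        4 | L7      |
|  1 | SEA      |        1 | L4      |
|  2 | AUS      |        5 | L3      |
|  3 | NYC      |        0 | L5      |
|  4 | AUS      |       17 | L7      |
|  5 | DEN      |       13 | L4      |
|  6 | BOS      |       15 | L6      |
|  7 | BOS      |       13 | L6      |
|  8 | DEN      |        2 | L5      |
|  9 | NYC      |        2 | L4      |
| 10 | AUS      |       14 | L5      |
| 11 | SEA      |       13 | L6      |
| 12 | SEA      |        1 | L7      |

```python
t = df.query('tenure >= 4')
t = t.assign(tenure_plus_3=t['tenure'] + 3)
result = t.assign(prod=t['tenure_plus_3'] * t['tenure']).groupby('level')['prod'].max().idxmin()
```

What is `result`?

filter rows where tenure >= 4:
   office  tenure level
0     NYC       4    L7
2     AUS       5    L3
4     AUS      17    L7
5     DEN      13    L4
6     BOS      15    L6
7     BOS      13    L6
10    AUS      14    L5
11    SEA      13    L6
add column tenure_plus_3 = t['tenure'] + 3:
   office  tenure level  tenure_plus_3
0     NYC       4    L7              7
2     AUS       5    L3              8
4     AUS      17    L7             20
5     DEN      13    L4             16
6     BOS      15    L6             18
7     BOS      13    L6             16
10    AUS      14    L5             17
11    SEA      13    L6             16
add column prod = t['tenure_plus_3'] * t['tenure']:
   office  tenure level  tenure_plus_3  prod
0     NYC       4    L7              7    28
2     AUS       5    L3              8    40
4     AUS      17    L7             20   340
5     DEN      13    L4             16   208
6     BOS      15    L6             18   270
7     BOS      13    L6             16   208
10    AUS      14    L5             17   238
11    SEA      13    L6             16   208
group by level, max of prod:
level
L3     40
L4    208
L5    238
L6    270
L7    340
Name: prod, dtype: int64
Then the label with the smallest value: L3

L3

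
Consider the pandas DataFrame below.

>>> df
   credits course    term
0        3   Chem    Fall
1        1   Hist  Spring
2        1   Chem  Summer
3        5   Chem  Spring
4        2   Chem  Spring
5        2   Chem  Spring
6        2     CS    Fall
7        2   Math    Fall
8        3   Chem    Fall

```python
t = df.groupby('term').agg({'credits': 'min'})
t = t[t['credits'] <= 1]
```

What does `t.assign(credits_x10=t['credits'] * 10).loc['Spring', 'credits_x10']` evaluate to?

group by term, min of credits:
        credits
term           
Fall          2
Spring        1
Summer        1
filter rows where credits <= 1:
        credits
term           
Spring        1
Summer        1
add column credits_x10 = t['credits'] * 10:
        credits  credits_x10
term                        
Spring        1           10
Summer        1           10
Hence 10.

10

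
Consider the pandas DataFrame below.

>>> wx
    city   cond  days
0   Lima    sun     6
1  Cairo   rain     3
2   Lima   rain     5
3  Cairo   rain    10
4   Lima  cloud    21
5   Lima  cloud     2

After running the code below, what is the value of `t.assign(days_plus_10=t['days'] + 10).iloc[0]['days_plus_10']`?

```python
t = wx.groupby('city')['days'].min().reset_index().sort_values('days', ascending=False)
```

group by city, min of days:
city
Cairo    3
Lima     2
Name: days, dtype: int64
reset_index():
    city  days
0  Cairo     3
1   Lima     2
sort by days descending:
    city  days
0  Cairo     3
1   Lima     2
add column days_plus_10 = t['days'] + 10:
    city  days  days_plus_10
0  Cairo     3            13
1   Lima     2            12
Then the value at position 0, column 'days_plus_10': 13

13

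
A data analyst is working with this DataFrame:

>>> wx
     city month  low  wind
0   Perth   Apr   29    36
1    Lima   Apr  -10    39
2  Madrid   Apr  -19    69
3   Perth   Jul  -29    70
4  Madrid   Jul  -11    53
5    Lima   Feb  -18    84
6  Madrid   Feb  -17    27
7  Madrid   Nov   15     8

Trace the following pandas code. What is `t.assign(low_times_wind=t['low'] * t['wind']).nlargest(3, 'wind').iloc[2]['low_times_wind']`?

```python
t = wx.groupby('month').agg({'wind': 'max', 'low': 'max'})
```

group by month: max(wind), max(low):
       wind  low
month           
Apr      69   29
Feb      84  -17
Jul      70  -11
Nov       8   15
add column low_times_wind = t['low'] * t['wind']:
       wind  low  low_times_wind
month                           
Apr      69   29            2001
Feb      84  -17           -1428
Jul      70  -11            -770
Nov       8   15             120
take 3 rows with largest wind:
       wind  low  low_times_wind
month                           
Feb      84  -17           -1428
Jul      70  -11            -770
Apr      69   29            2001

2001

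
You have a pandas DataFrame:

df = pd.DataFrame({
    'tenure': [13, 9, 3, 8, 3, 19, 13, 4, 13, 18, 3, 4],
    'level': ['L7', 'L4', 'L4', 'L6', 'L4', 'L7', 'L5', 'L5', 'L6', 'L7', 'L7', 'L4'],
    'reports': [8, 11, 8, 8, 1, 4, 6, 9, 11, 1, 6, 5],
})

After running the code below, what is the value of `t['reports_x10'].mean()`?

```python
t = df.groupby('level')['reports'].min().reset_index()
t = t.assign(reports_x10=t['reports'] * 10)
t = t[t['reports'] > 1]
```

group by level, min of reports:
level
L4    1
L5    6
L6    8
L7    1
Name: reports, dtype: int64
reset_index():
  level  reports
0    L4        1
1    L5        6
2    L6        8
3    L7        1
add column reports_x10 = t['reports'] * 10:
  level  reports  reports_x10
0    L4        1           10
1    L5        6           60
2    L6        8           80
3    L7        1           10
filter rows where reports > 1:
  level  reports  reports_x10
1    L5        6           60
2    L6        8           80
So mean() = 70.0.

70.0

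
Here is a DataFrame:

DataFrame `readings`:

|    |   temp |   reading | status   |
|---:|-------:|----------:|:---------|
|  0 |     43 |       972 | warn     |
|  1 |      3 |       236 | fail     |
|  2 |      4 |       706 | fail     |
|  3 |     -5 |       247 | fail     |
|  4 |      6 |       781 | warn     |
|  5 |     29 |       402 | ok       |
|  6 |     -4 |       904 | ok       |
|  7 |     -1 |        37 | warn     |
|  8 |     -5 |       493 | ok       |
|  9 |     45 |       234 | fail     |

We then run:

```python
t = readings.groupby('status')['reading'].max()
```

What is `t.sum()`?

2582

group by status, max of reading:
status
fail    706
ok      904
warn    972
Name: reading, dtype: int64
Finally, sum of the resulting series = 2582.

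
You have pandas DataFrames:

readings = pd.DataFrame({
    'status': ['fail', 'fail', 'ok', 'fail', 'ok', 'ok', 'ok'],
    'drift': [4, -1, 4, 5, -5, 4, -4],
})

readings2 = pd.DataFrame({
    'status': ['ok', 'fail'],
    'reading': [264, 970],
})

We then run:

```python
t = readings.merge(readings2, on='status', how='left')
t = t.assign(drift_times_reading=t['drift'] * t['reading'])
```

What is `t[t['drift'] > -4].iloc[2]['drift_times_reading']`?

1056

merge on 'status' (how='left') → 7 rows:
  status  drift  reading
0   fail      4      970
1   fail     -1      970
2     ok      4      264
3   fail      5      970
4     ok     -5      264
5     ok      4      264
6     ok     -4      264
add column drift_times_reading = t['drift'] * t['reading']:
  status  drift  reading  drift_times_reading
0   fail      4      970                 3880
1   fail     -1      970                 -970
2     ok      4      264                 1056
3   fail      5      970                 4850
4     ok     -5      264                -1320
5     ok      4      264                 1056
6     ok     -4      264                -1056
filter rows where drift > -4:
  status  drift  reading  drift_times_reading
0   fail      4      970                 3880
1   fail     -1      970                 -970
2     ok      4      264                 1056
3   fail      5      970                 4850
5     ok      4      264                 1056
Then the value at position 2, column 'drift_times_reading': 1056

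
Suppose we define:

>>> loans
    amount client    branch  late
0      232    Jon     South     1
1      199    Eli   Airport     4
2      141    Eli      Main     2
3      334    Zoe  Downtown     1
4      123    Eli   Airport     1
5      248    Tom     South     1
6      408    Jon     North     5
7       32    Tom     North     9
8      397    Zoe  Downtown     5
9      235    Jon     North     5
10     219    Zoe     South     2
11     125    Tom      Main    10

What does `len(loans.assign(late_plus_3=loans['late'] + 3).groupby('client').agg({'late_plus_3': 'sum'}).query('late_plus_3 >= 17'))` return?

3

add column late_plus_3 = loans['late'] + 3:
    amount client    branch  late  late_plus_3
0      232    Jon     South     1            4
1      199    Eli   Airport     4            7
2      141    Eli      Main     2            5
3      334    Zoe  Downtown     1            4
4      123    Eli   Airport     1            4
5      248    Tom     South     1            4
6      408    Jon     North     5            8
7       32    Tom     North     9           12
8      397    Zoe  Downtown     5            8
9      235    Jon     North     5            8
10     219    Zoe     South     2            5
11     125    Tom      Main    10           13
group by client, sum of late_plus_3:
        late_plus_3
client             
Eli              16
Jon              20
Tom              29
Zoe              17
filter rows where late_plus_3 >= 17:
        late_plus_3
client             
Jon              20
Tom              29
Zoe              17
Taking the number of rows gives 3.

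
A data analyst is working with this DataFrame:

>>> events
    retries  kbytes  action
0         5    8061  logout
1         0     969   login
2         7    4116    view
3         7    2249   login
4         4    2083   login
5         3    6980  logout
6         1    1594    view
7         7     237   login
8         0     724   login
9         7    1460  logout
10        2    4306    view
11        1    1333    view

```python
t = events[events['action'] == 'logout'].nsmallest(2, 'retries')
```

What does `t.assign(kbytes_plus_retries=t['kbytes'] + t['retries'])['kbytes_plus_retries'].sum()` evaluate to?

filter rows where action == 'logout':
   retries  kbytes  action
0        5    8061  logout
5        3    6980  logout
9        7    1460  logout
take 2 rows with smallest retries:
   retries  kbytes  action
5        3    6980  logout
0        5    8061  logout
add column kbytes_plus_retries = t['kbytes'] + t['retries']:
   retries  kbytes  action  kbytes_plus_retries
5        3    6980  logout                 6983
0        5    8061  logout                 8066

15049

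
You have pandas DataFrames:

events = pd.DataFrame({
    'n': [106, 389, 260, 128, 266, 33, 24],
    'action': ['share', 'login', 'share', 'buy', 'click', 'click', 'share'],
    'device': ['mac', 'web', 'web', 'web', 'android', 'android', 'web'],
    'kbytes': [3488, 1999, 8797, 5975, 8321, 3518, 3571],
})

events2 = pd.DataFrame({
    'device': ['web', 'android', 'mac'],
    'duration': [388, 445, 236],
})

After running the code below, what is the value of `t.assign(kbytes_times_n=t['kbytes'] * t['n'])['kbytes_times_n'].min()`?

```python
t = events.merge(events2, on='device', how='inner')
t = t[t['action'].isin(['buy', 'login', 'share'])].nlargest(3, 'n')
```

merge on 'device' (how='inner') → 7 rows:
     n action   device  kbytes  duration
0  106  share      mac    3488       236
1  389  login      web    1999       388
2  260  share      web    8797       388
3  128    buy      web    5975       388
4  266  click  android    8321       445
5   33  click  android    3518       445
6   24  share      web    3571       388
filter rows where action in ['buy', 'login', 'share']:
     n action device  kbytes  duration
0  106  share    mac    3488       236
1  389  login    web    1999       388
2  260  share    web    8797       388
3  128    buy    web    5975       388
6   24  share    web    3571       388
take 3 rows with largest n:
     n action device  kbytes  duration
1  389  login    web    1999       388
2  260  share    web    8797       388
3  128    buy    web    5975       388
add column kbytes_times_n = t['kbytes'] * t['n']:
     n action device  kbytes  duration  kbytes_times_n
1  389  login    web    1999       388          777611
2  260  share    web    8797       388         2287220
3  128    buy    web    5975       388          764800
Taking the min of column 'kbytes_times_n' gives 764800.

764800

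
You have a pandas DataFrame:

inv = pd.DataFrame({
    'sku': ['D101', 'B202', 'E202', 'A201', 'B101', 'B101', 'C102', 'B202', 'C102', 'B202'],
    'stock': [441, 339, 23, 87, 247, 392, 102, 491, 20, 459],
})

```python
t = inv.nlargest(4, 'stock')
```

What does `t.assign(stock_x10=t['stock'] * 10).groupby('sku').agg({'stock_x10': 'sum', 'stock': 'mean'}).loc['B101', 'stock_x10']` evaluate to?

take 4 rows with largest stock:
    sku  stock
7  B202    491
9  B202    459
0  D101    441
5  B101    392
add column stock_x10 = t['stock'] * 10:
    sku  stock  stock_x10
7  B202    491       4910
9  B202    459       4590
0  D101    441       4410
5  B101    392       3920
group by sku: sum(stock_x10), mean(stock):
      stock_x10  stock
sku                   
B101       3920  392.0
B202       9500  475.0
D101       4410  441.0

3920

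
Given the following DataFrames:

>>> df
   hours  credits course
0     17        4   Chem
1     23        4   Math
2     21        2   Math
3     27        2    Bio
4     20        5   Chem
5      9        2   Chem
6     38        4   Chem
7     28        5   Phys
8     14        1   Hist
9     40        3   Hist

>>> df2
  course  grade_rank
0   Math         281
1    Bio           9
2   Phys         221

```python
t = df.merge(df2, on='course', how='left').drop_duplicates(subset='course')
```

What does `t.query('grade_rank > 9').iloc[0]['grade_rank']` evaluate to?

merge on 'course' (how='left') → 10 rows:
   hours  credits course  grade_rank
0     17        4   Chem         NaN
1     23        4   Math       281.0
2     21        2   Math       281.0
3     27        2    Bio         9.0
4     20        5   Chem         NaN
5      9        2   Chem         NaN
6     38        4   Chem         NaN
7     28        5   Phys       221.0
8     14        1   Hist         NaN
9     40        3   Hist         NaN
drop duplicate course (keep=first):
   hours  credits course  grade_rank
0     17        4   Chem         NaN
1     23        4   Math       281.0
3     27        2    Bio         9.0
7     28        5   Phys       221.0
8     14        1   Hist         NaN
filter rows where grade_rank > 9:
   hours  credits course  grade_rank
1     23        4   Math       281.0
7     28        5   Phys       221.0

281.0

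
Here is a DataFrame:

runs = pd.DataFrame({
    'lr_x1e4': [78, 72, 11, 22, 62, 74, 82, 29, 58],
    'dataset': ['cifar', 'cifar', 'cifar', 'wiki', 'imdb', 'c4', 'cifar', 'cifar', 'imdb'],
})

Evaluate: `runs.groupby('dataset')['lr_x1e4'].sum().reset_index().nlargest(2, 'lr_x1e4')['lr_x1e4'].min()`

120

group by dataset, sum of lr_x1e4:
dataset
c4        74
cifar    272
imdb     120
wiki      22
Name: lr_x1e4, dtype: int64
reset_index():
  dataset  lr_x1e4
0      c4       74
1   cifar      272
2    imdb      120
3    wiki       22
take 2 rows with largest lr_x1e4:
  dataset  lr_x1e4
1   cifar      272
2    imdb      120
min of column 'lr_x1e4' → 120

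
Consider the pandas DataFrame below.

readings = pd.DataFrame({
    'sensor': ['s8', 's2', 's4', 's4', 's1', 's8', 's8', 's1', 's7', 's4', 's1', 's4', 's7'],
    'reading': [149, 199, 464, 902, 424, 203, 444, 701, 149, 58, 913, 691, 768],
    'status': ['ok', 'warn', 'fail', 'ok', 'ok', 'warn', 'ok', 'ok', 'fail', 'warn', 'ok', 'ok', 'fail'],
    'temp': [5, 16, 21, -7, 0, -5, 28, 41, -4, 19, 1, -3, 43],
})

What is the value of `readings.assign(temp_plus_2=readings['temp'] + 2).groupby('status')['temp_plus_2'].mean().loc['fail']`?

22.0

add column temp_plus_2 = readings['temp'] + 2:
   sensor  reading status  temp  temp_plus_2
0      s8      149     ok     5            7
1      s2      199   warn    16           18
2      s4      464   fail    21           23
3      s4      902     ok    -7           -5
4      s1      424     ok     0            2
5      s8      203   warn    -5           -3
6      s8      444     ok    28           30
7      s1      701     ok    41           43
8      s7      149   fail    -4           -2
9      s4       58   warn    19           21
10     s1      913     ok     1            3
11     s4      691     ok    -3           -1
12     s7      768   fail    43           45
group by status, mean of temp_plus_2:
status
fail    22.000000
ok      11.285714
warn    12.000000
Name: temp_plus_2, dtype: float64
Taking the value at index 'fail' gives 22.0.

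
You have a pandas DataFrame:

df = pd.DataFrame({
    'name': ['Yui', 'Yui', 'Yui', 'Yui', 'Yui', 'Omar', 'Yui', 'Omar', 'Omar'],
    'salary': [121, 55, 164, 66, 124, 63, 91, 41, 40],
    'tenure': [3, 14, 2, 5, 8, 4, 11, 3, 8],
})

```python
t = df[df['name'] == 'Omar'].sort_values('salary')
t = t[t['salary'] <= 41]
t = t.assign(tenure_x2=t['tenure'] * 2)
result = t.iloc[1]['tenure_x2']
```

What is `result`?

filter rows where name == 'Omar':
   name  salary  tenure
5  Omar      63       4
7  Omar      41       3
8  Omar      40       8
sort by salary:
   name  salary  tenure
8  Omar      40       8
7  Omar      41       3
5  Omar      63       4
filter rows where salary <= 41:
   name  salary  tenure
8  Omar      40       8
7  Omar      41       3
add column tenure_x2 = t['tenure'] * 2:
   name  salary  tenure  tenure_x2
8  Omar      40       8         16
7  Omar      41       3          6
Then the value at position 1, column 'tenure_x2': 6

6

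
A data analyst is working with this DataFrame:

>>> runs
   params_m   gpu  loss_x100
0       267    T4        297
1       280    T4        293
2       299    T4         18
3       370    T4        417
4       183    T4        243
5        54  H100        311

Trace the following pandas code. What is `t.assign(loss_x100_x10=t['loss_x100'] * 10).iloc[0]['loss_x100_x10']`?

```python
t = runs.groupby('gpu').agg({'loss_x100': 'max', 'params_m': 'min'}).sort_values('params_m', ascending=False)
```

4170

group by gpu: max(loss_x100), min(params_m):
      loss_x100  params_m
gpu                      
H100        311        54
T4          417       183
sort by params_m descending:
      loss_x100  params_m
gpu                      
T4          417       183
H100        311        54
add column loss_x100_x10 = t['loss_x100'] * 10:
      loss_x100  params_m  loss_x100_x10
gpu                                     
T4          417       183           4170
H100        311        54           3110
value at position 0, column 'loss_x100_x10' → 4170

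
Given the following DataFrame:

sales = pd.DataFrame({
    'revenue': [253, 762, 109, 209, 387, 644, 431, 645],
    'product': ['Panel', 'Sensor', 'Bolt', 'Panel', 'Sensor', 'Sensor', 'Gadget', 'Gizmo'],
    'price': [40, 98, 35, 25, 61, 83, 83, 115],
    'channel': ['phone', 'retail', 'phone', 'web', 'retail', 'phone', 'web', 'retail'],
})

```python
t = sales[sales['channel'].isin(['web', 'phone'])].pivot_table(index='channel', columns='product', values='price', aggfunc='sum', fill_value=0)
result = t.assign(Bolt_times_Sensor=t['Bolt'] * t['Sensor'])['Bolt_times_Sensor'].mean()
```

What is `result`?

1452.5

filter rows where channel in ['web', 'phone']:
   revenue product  price channel
0      253   Panel     40   phone
2      109    Bolt     35   phone
3      209   Panel     25     web
5      644  Sensor     83   phone
6      431  Gadget     83     web
pivot: rows=channel, cols=product, sum(price):
product  Bolt  Gadget  Panel  Sensor
channel                             
phone      35       0     40      83
web         0      83     25       0
add column Bolt_times_Sensor = t['Bolt'] * t['Sensor']:
product  Bolt  Gadget  Panel  Sensor  Bolt_times_Sensor
channel                                                
phone      35       0     40      83               2905
web         0      83     25       0                  0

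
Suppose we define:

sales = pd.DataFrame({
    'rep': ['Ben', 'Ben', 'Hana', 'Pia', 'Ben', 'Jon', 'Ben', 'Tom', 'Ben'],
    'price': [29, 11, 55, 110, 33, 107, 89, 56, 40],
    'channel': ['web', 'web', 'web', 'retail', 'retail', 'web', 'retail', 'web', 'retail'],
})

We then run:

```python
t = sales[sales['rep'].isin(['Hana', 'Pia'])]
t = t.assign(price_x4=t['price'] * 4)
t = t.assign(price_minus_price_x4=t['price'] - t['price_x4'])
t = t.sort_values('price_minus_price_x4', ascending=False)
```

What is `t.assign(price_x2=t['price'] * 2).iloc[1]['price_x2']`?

220

filter rows where rep in ['Hana', 'Pia']:
    rep  price channel
2  Hana     55     web
3   Pia    110  retail
add column price_x4 = t['price'] * 4:
    rep  price channel  price_x4
2  Hana     55     web       220
3   Pia    110  retail       440
add column price_minus_price_x4 = t['price'] - t['price_x4']:
    rep  price channel  price_x4  price_minus_price_x4
2  Hana     55     web       220                  -165
3   Pia    110  retail       440                  -330
sort by price_minus_price_x4 descending:
    rep  price channel  price_x4  price_minus_price_x4
2  Hana     55     web       220                  -165
3   Pia    110  retail       440                  -330
add column price_x2 = t['price'] * 2:
    rep  price channel  price_x4  price_minus_price_x4  price_x2
2  Hana     55     web       220                  -165       110
3   Pia    110  retail       440                  -330       220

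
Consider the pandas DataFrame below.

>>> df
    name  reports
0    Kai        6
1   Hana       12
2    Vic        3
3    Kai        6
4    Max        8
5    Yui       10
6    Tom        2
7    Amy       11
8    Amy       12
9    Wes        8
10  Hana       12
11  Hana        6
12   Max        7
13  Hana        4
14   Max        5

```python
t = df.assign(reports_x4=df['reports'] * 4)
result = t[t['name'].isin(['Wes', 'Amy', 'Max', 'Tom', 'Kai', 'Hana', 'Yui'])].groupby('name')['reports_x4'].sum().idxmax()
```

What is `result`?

Hana

add column reports_x4 = df['reports'] * 4:
    name  reports  reports_x4
0    Kai        6          24
1   Hana       12          48
2    Vic        3          12
3    Kai        6          24
4    Max        8          32
5    Yui       10          40
6    Tom        2           8
7    Amy       11          44
8    Amy       12          48
9    Wes        8          32
10  Hana       12          48
11  Hana        6          24
12   Max        7          28
13  Hana        4          16
14   Max        5          20
filter rows where name in ['Wes', 'Amy', 'Max', 'Tom', 'Kai', 'Hana', 'Yui']:
    name  reports  reports_x4
0    Kai        6          24
1   Hana       12          48
3    Kai        6          24
4    Max        8          32
5    Yui       10          40
6    Tom        2           8
7    Amy       11          44
8    Amy       12          48
9    Wes        8          32
10  Hana       12          48
11  Hana        6          24
12   Max        7          28
13  Hana        4          16
14   Max        5          20
group by name, sum of reports_x4:
name
Amy      92
Hana    136
Kai      48
Max      80
Tom       8
Wes      32
Yui      40
Name: reports_x4, dtype: int64
So idxmax() = Hana.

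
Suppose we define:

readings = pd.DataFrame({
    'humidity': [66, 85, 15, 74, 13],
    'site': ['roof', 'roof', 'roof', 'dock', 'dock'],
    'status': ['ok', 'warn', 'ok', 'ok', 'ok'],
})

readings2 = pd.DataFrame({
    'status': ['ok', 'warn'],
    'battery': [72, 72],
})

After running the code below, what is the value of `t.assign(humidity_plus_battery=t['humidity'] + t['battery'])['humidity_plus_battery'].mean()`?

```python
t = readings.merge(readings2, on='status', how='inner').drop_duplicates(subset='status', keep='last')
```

121.0

merge on 'status' (how='inner') → 5 rows:
   humidity  site status  battery
0        66  roof     ok       72
1        85  roof   warn       72
2        15  roof     ok       72
3        74  dock     ok       72
4        13  dock     ok       72
drop duplicate status (keep=last):
   humidity  site status  battery
1        85  roof   warn       72
4        13  dock     ok       72
add column humidity_plus_battery = t['humidity'] + t['battery']:
   humidity  site status  battery  humidity_plus_battery
1        85  roof   warn       72                    157
4        13  dock     ok       72                     85
Finally, mean of column 'humidity_plus_battery' = 121.0.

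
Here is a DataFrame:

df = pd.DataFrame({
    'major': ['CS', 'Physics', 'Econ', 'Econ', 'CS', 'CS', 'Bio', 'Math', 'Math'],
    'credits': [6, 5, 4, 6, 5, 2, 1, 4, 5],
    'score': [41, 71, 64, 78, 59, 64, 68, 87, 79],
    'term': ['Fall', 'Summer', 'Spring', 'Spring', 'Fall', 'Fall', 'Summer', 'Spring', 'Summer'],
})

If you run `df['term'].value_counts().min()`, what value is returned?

3

value_counts of term:
term
Fall      3
Summer    3
Spring    3
Name: count, dtype: int64
min of the resulting series → 3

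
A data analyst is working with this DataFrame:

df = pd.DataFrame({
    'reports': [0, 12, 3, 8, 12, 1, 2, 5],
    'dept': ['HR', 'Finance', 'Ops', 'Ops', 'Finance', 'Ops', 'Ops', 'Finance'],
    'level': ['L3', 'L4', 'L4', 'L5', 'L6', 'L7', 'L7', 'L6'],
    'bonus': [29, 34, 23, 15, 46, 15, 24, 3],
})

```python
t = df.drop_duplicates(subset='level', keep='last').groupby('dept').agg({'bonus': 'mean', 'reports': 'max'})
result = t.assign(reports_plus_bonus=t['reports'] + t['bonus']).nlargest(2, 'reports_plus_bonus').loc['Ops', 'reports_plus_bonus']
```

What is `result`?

28.6666666667

drop duplicate level (keep=last):
   reports     dept level  bonus
0        0       HR    L3     29
2        3      Ops    L4     23
3        8      Ops    L5     15
6        2      Ops    L7     24
7        5  Finance    L6      3
group by dept: mean(bonus), max(reports):
             bonus  reports
dept                       
Finance   3.000000        5
HR       29.000000        0
Ops      20.666667        8
add column reports_plus_bonus = t['reports'] + t['bonus']:
             bonus  reports  reports_plus_bonus
dept                                           
Finance   3.000000        5            8.000000
HR       29.000000        0           29.000000
Ops      20.666667        8           28.666667
take 2 rows with largest reports_plus_bonus:
          bonus  reports  reports_plus_bonus
dept                                        
HR    29.000000        0           29.000000
Ops   20.666667        8           28.666667
Then the value at row 'Ops', column 'reports_plus_bonus': 28.6666666667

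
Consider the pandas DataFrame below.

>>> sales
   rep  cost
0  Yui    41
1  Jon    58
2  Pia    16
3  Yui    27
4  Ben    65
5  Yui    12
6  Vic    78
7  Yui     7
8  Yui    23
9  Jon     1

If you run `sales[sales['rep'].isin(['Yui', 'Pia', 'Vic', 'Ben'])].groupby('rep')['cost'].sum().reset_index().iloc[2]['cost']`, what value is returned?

78

filter rows where rep in ['Yui', 'Pia', 'Vic', 'Ben']:
   rep  cost
0  Yui    41
2  Pia    16
3  Yui    27
4  Ben    65
5  Yui    12
6  Vic    78
7  Yui     7
8  Yui    23
group by rep, sum of cost:
rep
Ben     65
Pia     16
Vic     78
Yui    110
Name: cost, dtype: int64
reset_index():
   rep  cost
0  Ben    65
1  Pia    16
2  Vic    78
3  Yui   110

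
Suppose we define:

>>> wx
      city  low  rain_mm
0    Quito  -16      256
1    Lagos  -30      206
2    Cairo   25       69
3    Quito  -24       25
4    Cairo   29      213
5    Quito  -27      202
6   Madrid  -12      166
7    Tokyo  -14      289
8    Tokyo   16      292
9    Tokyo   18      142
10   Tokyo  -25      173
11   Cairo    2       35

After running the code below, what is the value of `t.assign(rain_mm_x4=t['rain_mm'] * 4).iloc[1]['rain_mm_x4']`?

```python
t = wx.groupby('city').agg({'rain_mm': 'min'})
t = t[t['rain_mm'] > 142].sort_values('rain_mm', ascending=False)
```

group by city, min of rain_mm:
        rain_mm
city           
Cairo        35
Lagos       206
Madrid      166
Quito        25
Tokyo       142
filter rows where rain_mm > 142:
        rain_mm
city           
Lagos       206
Madrid      166
sort by rain_mm descending:
        rain_mm
city           
Lagos       206
Madrid      166
add column rain_mm_x4 = t['rain_mm'] * 4:
        rain_mm  rain_mm_x4
city                       
Lagos       206         824
Madrid      166         664
Reading off the value at position 1, column 'rain_mm_x4', we get 664.

664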